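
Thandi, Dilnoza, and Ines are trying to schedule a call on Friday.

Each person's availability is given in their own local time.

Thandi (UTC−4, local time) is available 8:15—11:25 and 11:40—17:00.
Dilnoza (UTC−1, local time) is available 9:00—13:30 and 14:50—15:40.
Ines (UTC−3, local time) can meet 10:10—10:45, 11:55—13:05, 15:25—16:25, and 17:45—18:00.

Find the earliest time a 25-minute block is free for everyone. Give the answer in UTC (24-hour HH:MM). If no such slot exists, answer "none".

Thandi → UTC: 12:15–15:25, 15:40–21:00.
Dilnoza → UTC: 10:00–14:30, 15:50–16:40.
Ines → UTC: 13:10–13:45, 14:55–16:05, 18:25–19:25, 20:45–21:00.
Thandi ∩ Dilnoza: 12:15–14:30, 15:50–16:40.
Thandi ∩ Dilnoza ∩ Ines: 13:10–13:45, 15:50–16:05.
Windows ≥ 25 min: 13:10–13:45.
Earliest such window starts at 13:10.

13:10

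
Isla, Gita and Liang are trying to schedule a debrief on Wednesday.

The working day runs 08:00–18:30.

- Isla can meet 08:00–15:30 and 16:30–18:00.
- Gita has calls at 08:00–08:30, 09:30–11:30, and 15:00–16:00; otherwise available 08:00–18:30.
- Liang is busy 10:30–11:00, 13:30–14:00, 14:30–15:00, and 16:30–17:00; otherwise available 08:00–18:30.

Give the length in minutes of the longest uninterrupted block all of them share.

120 minutes

Gita free within 08:00–18:30: 08:30–09:30, 11:30–15:00, 16:00–18:30.
Liang free within 08:00–18:30: 08:00–10:30, 11:00–13:30, 14:00–14:30, 15:00–16:30, 17:00–18:30.
Isla ∩ Gita: 08:30–09:30, 11:30–15:00, 16:30–18:00.
Isla ∩ Gita ∩ Liang: 08:30–09:30, 11:30–13:30, 14:00–14:30, 17:00–18:00.
Common window lengths: 60, 120, 30, 60 min; longest is 120.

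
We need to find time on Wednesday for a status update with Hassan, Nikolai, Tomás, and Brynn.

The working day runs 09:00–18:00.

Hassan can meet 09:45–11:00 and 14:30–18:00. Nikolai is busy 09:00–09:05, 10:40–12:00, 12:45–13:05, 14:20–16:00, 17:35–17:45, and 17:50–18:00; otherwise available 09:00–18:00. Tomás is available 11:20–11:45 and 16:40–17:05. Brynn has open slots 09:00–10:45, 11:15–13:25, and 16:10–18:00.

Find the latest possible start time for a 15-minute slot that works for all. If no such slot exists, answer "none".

Nikolai free within 09:00–18:00: 09:05–10:40, 12:00–12:45, 13:05–14:20, 16:00–17:35, 17:45–17:50.
Hassan ∩ Nikolai: 09:45–10:40, 16:00–17:35, 17:45–17:50.
Hassan ∩ Nikolai ∩ Tomás: 16:40–17:05.
Hassan ∩ Nikolai ∩ Tomás ∩ Brynn: 16:40–17:05.
Windows ≥ 15 min: 16:40–17:05.
Latest start in the last window 16:40–17:05 is 17:05 − 15 min = 16:50.

16:50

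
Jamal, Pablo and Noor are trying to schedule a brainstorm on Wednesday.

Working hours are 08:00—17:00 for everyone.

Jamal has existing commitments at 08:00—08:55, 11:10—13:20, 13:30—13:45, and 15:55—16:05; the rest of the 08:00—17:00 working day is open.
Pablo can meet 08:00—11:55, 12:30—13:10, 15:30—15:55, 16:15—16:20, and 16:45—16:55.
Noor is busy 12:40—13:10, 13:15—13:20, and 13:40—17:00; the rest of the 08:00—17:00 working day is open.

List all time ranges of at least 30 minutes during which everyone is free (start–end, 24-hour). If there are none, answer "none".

08:55–11:10

Jamal free within 08:00–17:00: 08:55–11:10, 13:20–13:30, 13:45–15:55, 16:05–17:00.
Noor free within 08:00–17:00: 08:00–12:40, 13:10–13:15, 13:20–13:40.
Jamal ∩ Pablo: 08:55–11:10, 15:30–15:55, 16:15–16:20, 16:45–16:55.
Jamal ∩ Pablo ∩ Noor: 08:55–11:10.
Windows ≥ 30 min: 08:55–11:10.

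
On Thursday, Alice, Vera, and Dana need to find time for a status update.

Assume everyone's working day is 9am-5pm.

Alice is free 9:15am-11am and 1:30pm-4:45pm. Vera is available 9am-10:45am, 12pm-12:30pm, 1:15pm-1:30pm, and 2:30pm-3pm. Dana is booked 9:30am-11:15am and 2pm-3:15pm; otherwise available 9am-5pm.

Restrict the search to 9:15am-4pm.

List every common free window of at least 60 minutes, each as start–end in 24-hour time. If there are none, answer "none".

Dana free within 09:00–17:00: 09:00–09:30, 11:15–14:00, 15:15–17:00.
Alice ∩ Vera: 09:15–10:45, 14:30–15:00.
Alice ∩ Vera ∩ Dana: 09:15–09:30.
Restricted to 09:15–16:00: 09:15–09:30.
Windows ≥ 60 min: (none).

none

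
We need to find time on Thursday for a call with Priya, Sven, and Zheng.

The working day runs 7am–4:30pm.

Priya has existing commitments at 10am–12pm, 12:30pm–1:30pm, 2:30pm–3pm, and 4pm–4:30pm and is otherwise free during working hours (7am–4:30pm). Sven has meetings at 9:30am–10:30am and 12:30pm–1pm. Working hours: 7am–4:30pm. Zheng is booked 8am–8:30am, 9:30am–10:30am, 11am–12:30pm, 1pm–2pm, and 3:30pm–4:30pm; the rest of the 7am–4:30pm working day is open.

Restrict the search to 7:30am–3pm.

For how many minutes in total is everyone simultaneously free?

120 minutes

Priya free within 07:00–16:30: 07:00–10:00, 12:00–12:30, 13:30–14:30, 15:00–16:00.
Sven free within 07:00–16:30: 07:00–09:30, 10:30–12:30, 13:00–16:30.
Zheng free within 07:00–16:30: 07:00–08:00, 08:30–09:30, 10:30–11:00, 12:30–13:00, 14:00–15:30.
Priya ∩ Sven: 07:00–09:30, 12:00–12:30, 13:30–14:30, 15:00–16:00.
Priya ∩ Sven ∩ Zheng: 07:00–08:00, 08:30–09:30, 14:00–14:30, 15:00–15:30.
Restricted to 07:30–15:00: 07:30–08:00, 08:30–09:30, 14:00–14:30.
Total common minutes: 30 + 60 + 30 = 120.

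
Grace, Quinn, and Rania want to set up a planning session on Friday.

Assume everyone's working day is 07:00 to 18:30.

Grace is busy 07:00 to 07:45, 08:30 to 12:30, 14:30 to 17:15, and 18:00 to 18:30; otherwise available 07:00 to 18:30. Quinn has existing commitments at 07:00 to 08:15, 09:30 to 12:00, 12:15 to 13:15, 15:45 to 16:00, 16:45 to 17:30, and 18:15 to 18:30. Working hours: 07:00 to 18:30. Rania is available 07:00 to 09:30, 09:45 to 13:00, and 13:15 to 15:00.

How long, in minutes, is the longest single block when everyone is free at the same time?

75 minutes

Grace free within 07:00–18:30: 07:45–08:30, 12:30–14:30, 17:15–18:00.
Quinn free within 07:00–18:30: 08:15–09:30, 12:00–12:15, 13:15–15:45, 16:00–16:45, 17:30–18:15.
Grace ∩ Quinn: 08:15–08:30, 13:15–14:30, 17:30–18:00.
Grace ∩ Quinn ∩ Rania: 08:15–08:30, 13:15–14:30.
Common window lengths: 15, 75 min; longest is 75.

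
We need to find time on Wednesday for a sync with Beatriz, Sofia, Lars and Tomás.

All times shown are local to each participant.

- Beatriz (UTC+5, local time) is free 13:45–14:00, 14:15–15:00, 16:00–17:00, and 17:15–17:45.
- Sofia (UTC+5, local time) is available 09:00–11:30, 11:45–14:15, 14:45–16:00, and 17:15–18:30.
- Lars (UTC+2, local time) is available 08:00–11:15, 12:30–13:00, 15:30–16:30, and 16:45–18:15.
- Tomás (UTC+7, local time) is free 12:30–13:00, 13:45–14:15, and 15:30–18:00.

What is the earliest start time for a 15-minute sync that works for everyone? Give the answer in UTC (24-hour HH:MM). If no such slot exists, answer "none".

Beatriz → UTC: 08:45–09:00, 09:15–10:00, 11:00–12:00, 12:15–12:45.
Sofia → UTC: 04:00–06:30, 06:45–09:15, 09:45–11:00, 12:15–13:30.
Lars → UTC: 06:00–09:15, 10:30–11:00, 13:30–14:30, 14:45–16:15.
Tomás → UTC: 05:30–06:00, 06:45–07:15, 08:30–11:00.
Beatriz ∩ Sofia: 08:45–09:00, 09:45–10:00, 12:15–12:45.
Beatriz ∩ Sofia ∩ Lars: 08:45–09:00.
Beatriz ∩ Sofia ∩ Lars ∩ Tomás: 08:45–09:00.
Windows ≥ 15 min: 08:45–09:00.
Earliest such window starts at 08:45.

08:45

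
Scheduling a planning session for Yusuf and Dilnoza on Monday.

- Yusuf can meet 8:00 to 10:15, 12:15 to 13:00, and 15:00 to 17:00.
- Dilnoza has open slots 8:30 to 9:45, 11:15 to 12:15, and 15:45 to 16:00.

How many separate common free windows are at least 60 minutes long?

Yusuf ∩ Dilnoza: 08:30–09:45, 15:45–16:00.
Windows ≥ 60 min: 08:30–09:45.
That's 1 window.

1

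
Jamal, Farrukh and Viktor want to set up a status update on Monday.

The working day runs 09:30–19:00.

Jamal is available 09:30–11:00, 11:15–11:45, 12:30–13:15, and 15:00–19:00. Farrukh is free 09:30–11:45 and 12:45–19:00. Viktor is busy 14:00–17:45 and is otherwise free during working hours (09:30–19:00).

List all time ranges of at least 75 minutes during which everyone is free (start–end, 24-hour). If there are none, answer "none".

09:30–11:00, 17:45–19:00

Viktor free within 09:30–19:00: 09:30–14:00, 17:45–19:00.
Jamal ∩ Farrukh: 09:30–11:00, 11:15–11:45, 12:45–13:15, 15:00–19:00.
Jamal ∩ Farrukh ∩ Viktor: 09:30–11:00, 11:15–11:45, 12:45–13:15, 17:45–19:00.
Windows ≥ 75 min: 09:30–11:00, 17:45–19:00.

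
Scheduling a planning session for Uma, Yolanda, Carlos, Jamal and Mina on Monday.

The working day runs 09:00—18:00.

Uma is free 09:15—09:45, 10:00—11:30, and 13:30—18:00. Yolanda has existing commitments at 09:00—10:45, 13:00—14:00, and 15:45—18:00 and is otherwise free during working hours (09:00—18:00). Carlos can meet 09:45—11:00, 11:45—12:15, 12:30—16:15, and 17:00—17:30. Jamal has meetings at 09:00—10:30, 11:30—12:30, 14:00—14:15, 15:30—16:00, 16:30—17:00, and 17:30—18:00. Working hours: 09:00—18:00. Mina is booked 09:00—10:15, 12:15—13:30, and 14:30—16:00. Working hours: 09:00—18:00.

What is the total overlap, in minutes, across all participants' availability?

Yolanda free within 09:00–18:00: 10:45–13:00, 14:00–15:45.
Jamal free within 09:00–18:00: 10:30–11:30, 12:30–14:00, 14:15–15:30, 16:00–16:30, 17:00–17:30.
Mina free within 09:00–18:00: 10:15–12:15, 13:30–14:30, 16:00–18:00.
Uma ∩ Yolanda: 10:45–11:30, 14:00–15:45.
Uma ∩ Yolanda ∩ Carlos: 10:45–11:00, 14:00–15:45.
Uma ∩ Yolanda ∩ Carlos ∩ Jamal: 10:45–11:00, 14:15–15:30.
Uma ∩ Yolanda ∩ Carlos ∩ Jamal ∩ Mina: 10:45–11:00, 14:15–14:30.
Total common minutes: 15 + 15 = 30.

30 minutes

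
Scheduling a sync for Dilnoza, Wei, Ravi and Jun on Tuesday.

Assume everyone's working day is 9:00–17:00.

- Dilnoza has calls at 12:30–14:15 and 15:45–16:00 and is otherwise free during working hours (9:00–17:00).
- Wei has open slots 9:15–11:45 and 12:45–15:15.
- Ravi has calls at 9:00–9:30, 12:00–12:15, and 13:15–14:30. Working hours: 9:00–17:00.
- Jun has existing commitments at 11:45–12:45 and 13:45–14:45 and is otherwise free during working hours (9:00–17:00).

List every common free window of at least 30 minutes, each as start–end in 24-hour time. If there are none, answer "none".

Dilnoza free within 09:00–17:00: 09:00–12:30, 14:15–15:45, 16:00–17:00.
Ravi free within 09:00–17:00: 09:30–12:00, 12:15–13:15, 14:30–17:00.
Jun free within 09:00–17:00: 09:00–11:45, 12:45–13:45, 14:45–17:00.
Dilnoza ∩ Wei: 09:15–11:45, 14:15–15:15.
Dilnoza ∩ Wei ∩ Ravi: 09:30–11:45, 14:30–15:15.
Dilnoza ∩ Wei ∩ Ravi ∩ Jun: 09:30–11:45, 14:45–15:15.
Windows ≥ 30 min: 09:30–11:45, 14:45–15:15.

09:30–11:45, 14:45–15:15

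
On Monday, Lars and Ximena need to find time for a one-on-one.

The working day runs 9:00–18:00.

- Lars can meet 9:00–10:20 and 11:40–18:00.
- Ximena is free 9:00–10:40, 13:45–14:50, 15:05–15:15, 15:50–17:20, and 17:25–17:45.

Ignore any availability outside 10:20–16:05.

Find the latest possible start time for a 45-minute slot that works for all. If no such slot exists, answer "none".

Lars ∩ Ximena: 09:00–10:20, 13:45–14:50, 15:05–15:15, 15:50–17:20, 17:25–17:45.
Restricted to 10:20–16:05: 13:45–14:50, 15:05–15:15, 15:50–16:05.
Windows ≥ 45 min: 13:45–14:50.
Latest start in the last window 13:45–14:50 is 14:50 − 45 min = 14:05.

14:05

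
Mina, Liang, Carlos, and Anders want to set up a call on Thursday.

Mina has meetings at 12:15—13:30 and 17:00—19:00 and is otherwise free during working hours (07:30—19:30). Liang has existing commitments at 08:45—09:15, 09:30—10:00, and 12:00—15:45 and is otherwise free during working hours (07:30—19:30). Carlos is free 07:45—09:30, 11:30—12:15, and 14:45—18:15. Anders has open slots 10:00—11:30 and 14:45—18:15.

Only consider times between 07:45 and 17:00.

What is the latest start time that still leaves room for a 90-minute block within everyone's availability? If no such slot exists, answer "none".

Mina free within 07:30–19:30: 07:30–12:15, 13:30–17:00, 19:00–19:30.
Liang free within 07:30–19:30: 07:30–08:45, 09:15–09:30, 10:00–12:00, 15:45–19:30.
Mina ∩ Liang: 07:30–08:45, 09:15–09:30, 10:00–12:00, 15:45–17:00, 19:00–19:30.
Mina ∩ Liang ∩ Carlos: 07:45–08:45, 09:15–09:30, 11:30–12:00, 15:45–17:00.
Mina ∩ Liang ∩ Carlos ∩ Anders: 15:45–17:00.
Restricted to 07:45–17:00: 15:45–17:00.
Windows ≥ 90 min: (none).

none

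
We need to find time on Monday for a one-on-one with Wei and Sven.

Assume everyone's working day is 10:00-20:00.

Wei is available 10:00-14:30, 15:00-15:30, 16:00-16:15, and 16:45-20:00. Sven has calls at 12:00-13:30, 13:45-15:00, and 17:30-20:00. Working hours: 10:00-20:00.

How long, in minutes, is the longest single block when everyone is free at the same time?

120 minutes

Sven free within 10:00–20:00: 10:00–12:00, 13:30–13:45, 15:00–17:30.
Wei ∩ Sven: 10:00–12:00, 13:30–13:45, 15:00–15:30, 16:00–16:15, 16:45–17:30.
Common window lengths: 120, 15, 30, 15, 45 min; longest is 120.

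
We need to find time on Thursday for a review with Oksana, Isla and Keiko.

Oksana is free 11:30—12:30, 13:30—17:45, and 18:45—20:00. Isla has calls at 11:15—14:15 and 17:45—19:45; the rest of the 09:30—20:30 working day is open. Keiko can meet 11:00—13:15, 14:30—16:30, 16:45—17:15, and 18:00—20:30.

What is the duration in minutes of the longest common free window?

120 minutes

Isla free within 09:30–20:30: 09:30–11:15, 14:15–17:45, 19:45–20:30.
Oksana ∩ Isla: 14:15–17:45, 19:45–20:00.
Oksana ∩ Isla ∩ Keiko: 14:30–16:30, 16:45–17:15, 19:45–20:00.
Common window lengths: 120, 30, 15 min; longest is 120.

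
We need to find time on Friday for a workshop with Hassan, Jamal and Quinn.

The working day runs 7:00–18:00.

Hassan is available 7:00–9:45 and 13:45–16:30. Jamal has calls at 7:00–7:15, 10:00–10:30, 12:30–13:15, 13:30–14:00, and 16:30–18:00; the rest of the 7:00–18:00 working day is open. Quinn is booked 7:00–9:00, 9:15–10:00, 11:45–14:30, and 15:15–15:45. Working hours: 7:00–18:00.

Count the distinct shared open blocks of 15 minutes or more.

Jamal free within 07:00–18:00: 07:15–10:00, 10:30–12:30, 13:15–13:30, 14:00–16:30.
Quinn free within 07:00–18:00: 09:00–09:15, 10:00–11:45, 14:30–15:15, 15:45–18:00.
Hassan ∩ Jamal: 07:15–09:45, 14:00–16:30.
Hassan ∩ Jamal ∩ Quinn: 09:00–09:15, 14:30–15:15, 15:45–16:30.
Windows ≥ 15 min: 09:00–09:15, 14:30–15:15, 15:45–16:30.
That's 3 windows.

3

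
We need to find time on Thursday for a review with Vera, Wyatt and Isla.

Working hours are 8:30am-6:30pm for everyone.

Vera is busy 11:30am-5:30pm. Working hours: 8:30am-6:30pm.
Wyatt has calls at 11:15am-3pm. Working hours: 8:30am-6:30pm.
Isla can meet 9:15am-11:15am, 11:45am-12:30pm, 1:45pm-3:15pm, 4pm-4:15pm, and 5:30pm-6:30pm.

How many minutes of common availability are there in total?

180 minutes

Vera free within 08:30–18:30: 08:30–11:30, 17:30–18:30.
Wyatt free within 08:30–18:30: 08:30–11:15, 15:00–18:30.
Vera ∩ Wyatt: 08:30–11:15, 17:30–18:30.
Vera ∩ Wyatt ∩ Isla: 09:15–11:15, 17:30–18:30.
Total common minutes: 120 + 60 = 180.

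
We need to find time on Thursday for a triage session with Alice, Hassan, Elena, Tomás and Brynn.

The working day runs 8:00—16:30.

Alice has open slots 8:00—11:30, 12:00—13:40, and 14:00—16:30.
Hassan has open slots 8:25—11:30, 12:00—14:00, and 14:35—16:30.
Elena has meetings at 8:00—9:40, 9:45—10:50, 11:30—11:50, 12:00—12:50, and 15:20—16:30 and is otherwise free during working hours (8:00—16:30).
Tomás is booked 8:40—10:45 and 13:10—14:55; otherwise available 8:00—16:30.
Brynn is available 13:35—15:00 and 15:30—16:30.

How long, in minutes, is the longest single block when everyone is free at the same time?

Elena free within 08:00–16:30: 09:40–09:45, 10:50–11:30, 11:50–12:00, 12:50–15:20.
Tomás free within 08:00–16:30: 08:00–08:40, 10:45–13:10, 14:55–16:30.
Alice ∩ Hassan: 08:25–11:30, 12:00–13:40, 14:35–16:30.
Alice ∩ Hassan ∩ Elena: 09:40–09:45, 10:50–11:30, 12:50–13:40, 14:35–15:20.
Alice ∩ Hassan ∩ Elena ∩ Tomás: 10:50–11:30, 12:50–13:10, 14:55–15:20.
Alice ∩ Hassan ∩ Elena ∩ Tomás ∩ Brynn: 14:55–15:00.
Single common window of 5 minutes.

5 minutes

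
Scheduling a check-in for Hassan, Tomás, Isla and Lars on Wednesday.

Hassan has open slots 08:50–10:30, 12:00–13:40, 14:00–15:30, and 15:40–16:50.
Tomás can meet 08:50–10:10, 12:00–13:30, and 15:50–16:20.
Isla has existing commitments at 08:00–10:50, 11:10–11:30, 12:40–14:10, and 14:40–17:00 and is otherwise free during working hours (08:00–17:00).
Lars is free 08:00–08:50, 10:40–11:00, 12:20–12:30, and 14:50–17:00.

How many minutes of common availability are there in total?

Isla free within 08:00–17:00: 10:50–11:10, 11:30–12:40, 14:10–14:40.
Hassan ∩ Tomás: 08:50–10:10, 12:00–13:30, 15:50–16:20.
Hassan ∩ Tomás ∩ Isla: 12:00–12:40.
Hassan ∩ Tomás ∩ Isla ∩ Lars: 12:20–12:30.
Total common minutes: 10.

10 minutes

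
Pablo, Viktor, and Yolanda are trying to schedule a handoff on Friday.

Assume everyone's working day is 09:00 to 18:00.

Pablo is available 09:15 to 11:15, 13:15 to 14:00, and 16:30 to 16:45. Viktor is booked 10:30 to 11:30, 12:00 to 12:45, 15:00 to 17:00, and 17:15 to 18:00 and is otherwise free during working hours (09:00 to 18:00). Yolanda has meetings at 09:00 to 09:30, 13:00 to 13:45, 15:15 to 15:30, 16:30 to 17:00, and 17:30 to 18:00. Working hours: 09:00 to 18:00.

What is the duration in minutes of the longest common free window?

Viktor free within 09:00–18:00: 09:00–10:30, 11:30–12:00, 12:45–15:00, 17:00–17:15.
Yolanda free within 09:00–18:00: 09:30–13:00, 13:45–15:15, 15:30–16:30, 17:00–17:30.
Pablo ∩ Viktor: 09:15–10:30, 13:15–14:00.
Pablo ∩ Viktor ∩ Yolanda: 09:30–10:30, 13:45–14:00.
Common window lengths: 60, 15 min; longest is 60.

60 minutes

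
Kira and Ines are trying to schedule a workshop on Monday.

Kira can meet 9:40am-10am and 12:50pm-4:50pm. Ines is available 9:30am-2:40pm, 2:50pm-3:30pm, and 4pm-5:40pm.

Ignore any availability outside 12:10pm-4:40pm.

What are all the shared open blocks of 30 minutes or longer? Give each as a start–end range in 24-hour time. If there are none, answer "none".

Kira ∩ Ines: 09:40–10:00, 12:50–14:40, 14:50–15:30, 16:00–16:50.
Restricted to 12:10–16:40: 12:50–14:40, 14:50–15:30, 16:00–16:40.
Windows ≥ 30 min: 12:50–14:40, 14:50–15:30, 16:00–16:40.

12:50–14:40, 14:50–15:30, 16:00–16:40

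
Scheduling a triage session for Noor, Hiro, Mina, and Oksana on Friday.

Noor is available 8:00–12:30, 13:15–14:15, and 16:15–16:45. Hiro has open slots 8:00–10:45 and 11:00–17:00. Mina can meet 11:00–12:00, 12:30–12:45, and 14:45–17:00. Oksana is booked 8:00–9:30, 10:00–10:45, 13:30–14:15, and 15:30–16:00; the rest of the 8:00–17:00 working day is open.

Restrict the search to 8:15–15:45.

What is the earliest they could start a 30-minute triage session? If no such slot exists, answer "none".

11:00

Oksana free within 08:00–17:00: 09:30–10:00, 10:45–13:30, 14:15–15:30, 16:00–17:00.
Noor ∩ Hiro: 08:00–10:45, 11:00–12:30, 13:15–14:15, 16:15–16:45.
Noor ∩ Hiro ∩ Mina: 11:00–12:00, 16:15–16:45.
Noor ∩ Hiro ∩ Mina ∩ Oksana: 11:00–12:00, 16:15–16:45.
Restricted to 08:15–15:45: 11:00–12:00.
Windows ≥ 30 min: 11:00–12:00.
Earliest such window starts at 11:00.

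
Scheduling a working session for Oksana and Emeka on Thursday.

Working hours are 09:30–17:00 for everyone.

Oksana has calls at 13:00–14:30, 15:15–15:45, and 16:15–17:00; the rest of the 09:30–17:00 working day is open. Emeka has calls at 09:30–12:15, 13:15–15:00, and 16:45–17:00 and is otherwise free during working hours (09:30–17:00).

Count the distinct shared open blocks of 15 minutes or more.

Oksana free within 09:30–17:00: 09:30–13:00, 14:30–15:15, 15:45–16:15.
Emeka free within 09:30–17:00: 12:15–13:15, 15:00–16:45.
Oksana ∩ Emeka: 12:15–13:00, 15:00–15:15, 15:45–16:15.
Windows ≥ 15 min: 12:15–13:00, 15:00–15:15, 15:45–16:15.
That's 3 windows.

3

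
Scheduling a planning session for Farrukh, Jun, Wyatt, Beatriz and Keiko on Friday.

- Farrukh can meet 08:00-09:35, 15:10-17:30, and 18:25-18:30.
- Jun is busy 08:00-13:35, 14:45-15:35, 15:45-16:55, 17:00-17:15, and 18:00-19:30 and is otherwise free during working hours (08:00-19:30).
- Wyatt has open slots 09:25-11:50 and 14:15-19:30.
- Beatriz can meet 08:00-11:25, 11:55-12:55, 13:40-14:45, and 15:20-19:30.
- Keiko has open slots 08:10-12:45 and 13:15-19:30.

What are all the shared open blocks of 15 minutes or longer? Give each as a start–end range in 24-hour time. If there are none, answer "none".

Jun free within 08:00–19:30: 13:35–14:45, 15:35–15:45, 16:55–17:00, 17:15–18:00.
Farrukh ∩ Jun: 15:35–15:45, 16:55–17:00, 17:15–17:30.
Farrukh ∩ Jun ∩ Wyatt: 15:35–15:45, 16:55–17:00, 17:15–17:30.
Farrukh ∩ Jun ∩ Wyatt ∩ Beatriz: 15:35–15:45, 16:55–17:00, 17:15–17:30.
Farrukh ∩ Jun ∩ Wyatt ∩ Beatriz ∩ Keiko: 15:35–15:45, 16:55–17:00, 17:15–17:30.
Windows ≥ 15 min: 17:15–17:30.

17:15–17:30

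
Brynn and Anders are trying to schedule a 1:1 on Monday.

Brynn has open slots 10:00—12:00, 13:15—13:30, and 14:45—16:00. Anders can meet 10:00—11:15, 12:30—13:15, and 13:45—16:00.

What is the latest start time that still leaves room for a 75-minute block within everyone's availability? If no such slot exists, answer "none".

Brynn ∩ Anders: 10:00–11:15, 14:45–16:00.
Windows ≥ 75 min: 10:00–11:15, 14:45–16:00.
Latest start in the last window 14:45–16:00 is 16:00 − 75 min = 14:45.

14:45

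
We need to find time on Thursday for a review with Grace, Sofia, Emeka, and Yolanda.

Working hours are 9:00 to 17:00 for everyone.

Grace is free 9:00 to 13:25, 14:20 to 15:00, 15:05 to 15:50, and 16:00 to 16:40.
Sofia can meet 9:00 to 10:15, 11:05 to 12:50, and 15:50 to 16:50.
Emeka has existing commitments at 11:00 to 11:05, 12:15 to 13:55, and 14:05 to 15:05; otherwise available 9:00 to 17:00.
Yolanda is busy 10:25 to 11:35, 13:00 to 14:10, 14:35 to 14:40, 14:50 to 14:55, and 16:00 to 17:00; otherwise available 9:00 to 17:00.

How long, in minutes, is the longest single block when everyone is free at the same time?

Emeka free within 09:00–17:00: 09:00–11:00, 11:05–12:15, 13:55–14:05, 15:05–17:00.
Yolanda free within 09:00–17:00: 09:00–10:25, 11:35–13:00, 14:10–14:35, 14:40–14:50, 14:55–16:00.
Grace ∩ Sofia: 09:00–10:15, 11:05–12:50, 16:00–16:40.
Grace ∩ Sofia ∩ Emeka: 09:00–10:15, 11:05–12:15, 16:00–16:40.
Grace ∩ Sofia ∩ Emeka ∩ Yolanda: 09:00–10:15, 11:35–12:15.
Common window lengths: 75, 40 min; longest is 75.

75 minutes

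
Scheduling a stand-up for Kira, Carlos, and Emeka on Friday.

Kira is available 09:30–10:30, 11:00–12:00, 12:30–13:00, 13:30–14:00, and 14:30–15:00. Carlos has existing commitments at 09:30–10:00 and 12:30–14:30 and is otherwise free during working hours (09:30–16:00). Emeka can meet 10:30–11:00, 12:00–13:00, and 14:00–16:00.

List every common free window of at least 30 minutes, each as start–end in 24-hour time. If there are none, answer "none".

Carlos free within 09:30–16:00: 10:00–12:30, 14:30–16:00.
Kira ∩ Carlos: 10:00–10:30, 11:00–12:00, 14:30–15:00.
Kira ∩ Carlos ∩ Emeka: 14:30–15:00.
Windows ≥ 30 min: 14:30–15:00.

14:30–15:00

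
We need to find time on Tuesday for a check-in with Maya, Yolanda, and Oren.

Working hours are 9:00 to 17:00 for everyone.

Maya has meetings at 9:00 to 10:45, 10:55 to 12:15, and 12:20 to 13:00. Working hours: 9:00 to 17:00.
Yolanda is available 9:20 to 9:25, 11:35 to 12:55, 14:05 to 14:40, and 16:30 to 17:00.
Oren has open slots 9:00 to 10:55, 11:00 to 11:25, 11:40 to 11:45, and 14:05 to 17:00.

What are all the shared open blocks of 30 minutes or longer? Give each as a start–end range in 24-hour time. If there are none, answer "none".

14:05–14:40, 16:30–17:00

Maya free within 09:00–17:00: 10:45–10:55, 12:15–12:20, 13:00–17:00.
Maya ∩ Yolanda: 12:15–12:20, 14:05–14:40, 16:30–17:00.
Maya ∩ Yolanda ∩ Oren: 14:05–14:40, 16:30–17:00.
Windows ≥ 30 min: 14:05–14:40, 16:30–17:00.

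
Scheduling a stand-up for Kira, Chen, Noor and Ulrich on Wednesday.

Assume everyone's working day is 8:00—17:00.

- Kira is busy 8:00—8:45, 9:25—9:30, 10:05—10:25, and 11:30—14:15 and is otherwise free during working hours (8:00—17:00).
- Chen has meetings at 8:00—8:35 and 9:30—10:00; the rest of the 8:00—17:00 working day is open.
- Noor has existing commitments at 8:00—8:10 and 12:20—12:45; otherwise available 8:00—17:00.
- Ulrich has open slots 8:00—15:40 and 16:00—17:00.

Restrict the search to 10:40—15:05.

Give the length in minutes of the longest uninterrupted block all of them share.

Kira free within 08:00–17:00: 08:45–09:25, 09:30–10:05, 10:25–11:30, 14:15–17:00.
Chen free within 08:00–17:00: 08:35–09:30, 10:00–17:00.
Noor free within 08:00–17:00: 08:10–12:20, 12:45–17:00.
Kira ∩ Chen: 08:45–09:25, 10:00–10:05, 10:25–11:30, 14:15–17:00.
Kira ∩ Chen ∩ Noor: 08:45–09:25, 10:00–10:05, 10:25–11:30, 14:15–17:00.
Kira ∩ Chen ∩ Noor ∩ Ulrich: 08:45–09:25, 10:00–10:05, 10:25–11:30, 14:15–15:40, 16:00–17:00.
Restricted to 10:40–15:05: 10:40–11:30, 14:15–15:05.
Common window lengths: 50, 50 min; longest is 50.

50 minutes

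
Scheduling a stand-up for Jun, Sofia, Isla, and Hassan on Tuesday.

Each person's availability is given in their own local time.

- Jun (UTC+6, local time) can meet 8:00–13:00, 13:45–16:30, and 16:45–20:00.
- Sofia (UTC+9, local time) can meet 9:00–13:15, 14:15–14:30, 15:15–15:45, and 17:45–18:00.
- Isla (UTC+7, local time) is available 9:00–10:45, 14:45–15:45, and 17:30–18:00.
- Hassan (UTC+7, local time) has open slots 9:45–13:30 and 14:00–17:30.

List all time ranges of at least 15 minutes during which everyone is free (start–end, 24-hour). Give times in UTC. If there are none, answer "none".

02:45–03:45

Jun → UTC: 02:00–07:00, 07:45–10:30, 10:45–14:00.
Sofia → UTC: 00:00–04:15, 05:15–05:30, 06:15–06:45, 08:45–09:00.
Isla → UTC: 02:00–03:45, 07:45–08:45, 10:30–11:00.
Hassan → UTC: 02:45–06:30, 07:00–10:30.
Jun ∩ Sofia: 02:00–04:15, 05:15–05:30, 06:15–06:45, 08:45–09:00.
Jun ∩ Sofia ∩ Isla: 02:00–03:45.
Jun ∩ Sofia ∩ Isla ∩ Hassan: 02:45–03:45.
Windows ≥ 15 min: 02:45–03:45.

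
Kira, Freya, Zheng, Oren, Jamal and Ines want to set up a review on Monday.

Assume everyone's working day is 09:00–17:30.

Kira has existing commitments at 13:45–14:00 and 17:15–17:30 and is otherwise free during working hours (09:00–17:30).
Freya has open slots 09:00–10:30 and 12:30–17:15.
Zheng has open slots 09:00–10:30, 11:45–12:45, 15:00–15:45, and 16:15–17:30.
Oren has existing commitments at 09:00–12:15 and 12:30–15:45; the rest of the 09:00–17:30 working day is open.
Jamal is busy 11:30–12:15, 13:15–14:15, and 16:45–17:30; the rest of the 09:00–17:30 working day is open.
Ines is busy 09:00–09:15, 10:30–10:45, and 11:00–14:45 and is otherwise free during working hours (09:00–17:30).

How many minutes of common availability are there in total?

Kira free within 09:00–17:30: 09:00–13:45, 14:00–17:15.
Oren free within 09:00–17:30: 12:15–12:30, 15:45–17:30.
Jamal free within 09:00–17:30: 09:00–11:30, 12:15–13:15, 14:15–16:45.
Ines free within 09:00–17:30: 09:15–10:30, 10:45–11:00, 14:45–17:30.
Kira ∩ Freya: 09:00–10:30, 12:30–13:45, 14:00–17:15.
Kira ∩ Freya ∩ Zheng: 09:00–10:30, 12:30–12:45, 15:00–15:45, 16:15–17:15.
Kira ∩ Freya ∩ Zheng ∩ Oren: 16:15–17:15.
Kira ∩ Freya ∩ Zheng ∩ Oren ∩ Jamal: 16:15–16:45.
Kira ∩ Freya ∩ Zheng ∩ Oren ∩ Jamal ∩ Ines: 16:15–16:45.
Total common minutes: 30.

30 minutes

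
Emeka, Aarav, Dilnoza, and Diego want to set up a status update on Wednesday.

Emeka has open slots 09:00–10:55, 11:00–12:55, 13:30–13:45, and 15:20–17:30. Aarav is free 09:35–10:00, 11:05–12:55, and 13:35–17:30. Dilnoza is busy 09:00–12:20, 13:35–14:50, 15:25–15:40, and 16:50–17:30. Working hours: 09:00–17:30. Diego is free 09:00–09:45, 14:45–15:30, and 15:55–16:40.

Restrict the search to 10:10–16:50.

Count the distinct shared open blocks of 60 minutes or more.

Dilnoza free within 09:00–17:30: 12:20–13:35, 14:50–15:25, 15:40–16:50.
Emeka ∩ Aarav: 09:35–10:00, 11:05–12:55, 13:35–13:45, 15:20–17:30.
Emeka ∩ Aarav ∩ Dilnoza: 12:20–12:55, 15:20–15:25, 15:40–16:50.
Emeka ∩ Aarav ∩ Dilnoza ∩ Diego: 15:20–15:25, 15:55–16:40.
Restricted to 10:10–16:50: 15:20–15:25, 15:55–16:40.
Windows ≥ 60 min: (none).
That's 0 windows.

0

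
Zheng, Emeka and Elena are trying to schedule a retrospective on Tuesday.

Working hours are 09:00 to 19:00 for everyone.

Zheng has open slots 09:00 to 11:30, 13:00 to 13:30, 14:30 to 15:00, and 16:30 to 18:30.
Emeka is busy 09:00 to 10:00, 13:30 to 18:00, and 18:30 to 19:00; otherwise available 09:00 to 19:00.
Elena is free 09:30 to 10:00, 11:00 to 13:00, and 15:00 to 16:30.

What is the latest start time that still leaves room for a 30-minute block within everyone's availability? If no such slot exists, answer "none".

Emeka free within 09:00–19:00: 10:00–13:30, 18:00–18:30.
Zheng ∩ Emeka: 10:00–11:30, 13:00–13:30, 18:00–18:30.
Zheng ∩ Emeka ∩ Elena: 11:00–11:30.
Windows ≥ 30 min: 11:00–11:30.
Latest start in the last window 11:00–11:30 is 11:30 − 30 min = 11:00.

11:00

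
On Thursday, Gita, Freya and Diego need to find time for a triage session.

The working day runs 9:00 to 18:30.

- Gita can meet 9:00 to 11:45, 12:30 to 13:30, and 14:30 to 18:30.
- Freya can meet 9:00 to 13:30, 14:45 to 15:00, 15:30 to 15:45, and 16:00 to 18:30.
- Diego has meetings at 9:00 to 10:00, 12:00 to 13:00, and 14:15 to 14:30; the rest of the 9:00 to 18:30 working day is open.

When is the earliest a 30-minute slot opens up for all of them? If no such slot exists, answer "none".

10:00

Diego free within 09:00–18:30: 10:00–12:00, 13:00–14:15, 14:30–18:30.
Gita ∩ Freya: 09:00–11:45, 12:30–13:30, 14:45–15:00, 15:30–15:45, 16:00–18:30.
Gita ∩ Freya ∩ Diego: 10:00–11:45, 13:00–13:30, 14:45–15:00, 15:30–15:45, 16:00–18:30.
Windows ≥ 30 min: 10:00–11:45, 13:00–13:30, 16:00–18:30.
Earliest such window starts at 10:00.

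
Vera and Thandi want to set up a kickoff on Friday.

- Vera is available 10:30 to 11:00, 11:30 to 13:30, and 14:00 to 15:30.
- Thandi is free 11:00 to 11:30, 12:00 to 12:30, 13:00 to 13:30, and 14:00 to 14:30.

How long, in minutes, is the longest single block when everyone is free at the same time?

Vera ∩ Thandi: 12:00–12:30, 13:00–13:30, 14:00–14:30.
Common window lengths: 30, 30, 30 min; longest is 30.

30 minutes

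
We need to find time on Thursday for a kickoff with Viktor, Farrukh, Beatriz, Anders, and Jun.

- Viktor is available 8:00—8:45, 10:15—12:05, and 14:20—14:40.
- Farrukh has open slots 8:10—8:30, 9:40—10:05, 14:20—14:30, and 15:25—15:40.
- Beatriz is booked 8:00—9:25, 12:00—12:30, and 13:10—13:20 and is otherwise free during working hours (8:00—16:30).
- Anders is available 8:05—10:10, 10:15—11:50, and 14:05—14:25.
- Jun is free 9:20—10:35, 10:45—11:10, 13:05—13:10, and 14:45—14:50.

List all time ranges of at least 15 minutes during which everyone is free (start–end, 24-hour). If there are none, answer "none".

none

Beatriz free within 08:00–16:30: 09:25–12:00, 12:30–13:10, 13:20–16:30.
Viktor ∩ Farrukh: 08:10–08:30, 14:20–14:30.
Viktor ∩ Farrukh ∩ Beatriz: 14:20–14:30.
Viktor ∩ Farrukh ∩ Beatriz ∩ Anders: 14:20–14:25.
Viktor ∩ Farrukh ∩ Beatriz ∩ Anders ∩ Jun: (none).
Windows ≥ 15 min: (none).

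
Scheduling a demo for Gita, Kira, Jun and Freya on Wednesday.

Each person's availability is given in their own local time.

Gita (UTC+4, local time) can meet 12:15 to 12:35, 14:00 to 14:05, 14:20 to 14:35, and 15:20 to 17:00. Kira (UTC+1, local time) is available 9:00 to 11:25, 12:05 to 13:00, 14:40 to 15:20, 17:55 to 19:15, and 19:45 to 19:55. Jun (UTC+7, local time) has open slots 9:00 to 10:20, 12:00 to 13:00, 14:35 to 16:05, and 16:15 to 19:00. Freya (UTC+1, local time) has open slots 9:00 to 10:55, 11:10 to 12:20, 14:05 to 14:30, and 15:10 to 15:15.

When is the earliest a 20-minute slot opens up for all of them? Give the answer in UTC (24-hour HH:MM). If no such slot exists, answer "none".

Gita → UTC: 08:15–08:35, 10:00–10:05, 10:20–10:35, 11:20–13:00.
Kira → UTC: 08:00–10:25, 11:05–12:00, 13:40–14:20, 16:55–18:15, 18:45–18:55.
Jun → UTC: 02:00–03:20, 05:00–06:00, 07:35–09:05, 09:15–12:00.
Freya → UTC: 08:00–09:55, 10:10–11:20, 13:05–13:30, 14:10–14:15.
Gita ∩ Kira: 08:15–08:35, 10:00–10:05, 10:20–10:25, 11:20–12:00.
Gita ∩ Kira ∩ Jun: 08:15–08:35, 10:00–10:05, 10:20–10:25, 11:20–12:00.
Gita ∩ Kira ∩ Jun ∩ Freya: 08:15–08:35, 10:20–10:25.
Windows ≥ 20 min: 08:15–08:35.
Earliest such window starts at 08:15.

08:15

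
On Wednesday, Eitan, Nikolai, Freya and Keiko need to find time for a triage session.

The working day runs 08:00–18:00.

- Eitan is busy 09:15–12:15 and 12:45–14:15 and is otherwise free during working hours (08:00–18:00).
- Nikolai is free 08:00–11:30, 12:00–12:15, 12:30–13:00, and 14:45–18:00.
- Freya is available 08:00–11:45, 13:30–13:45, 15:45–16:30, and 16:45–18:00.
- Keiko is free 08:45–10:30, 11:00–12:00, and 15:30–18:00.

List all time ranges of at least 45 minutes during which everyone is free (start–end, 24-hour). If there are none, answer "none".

Eitan free within 08:00–18:00: 08:00–09:15, 12:15–12:45, 14:15–18:00.
Eitan ∩ Nikolai: 08:00–09:15, 12:30–12:45, 14:45–18:00.
Eitan ∩ Nikolai ∩ Freya: 08:00–09:15, 15:45–16:30, 16:45–18:00.
Eitan ∩ Nikolai ∩ Freya ∩ Keiko: 08:45–09:15, 15:45–16:30, 16:45–18:00.
Windows ≥ 45 min: 15:45–16:30, 16:45–18:00.

15:45–16:30, 16:45–18:00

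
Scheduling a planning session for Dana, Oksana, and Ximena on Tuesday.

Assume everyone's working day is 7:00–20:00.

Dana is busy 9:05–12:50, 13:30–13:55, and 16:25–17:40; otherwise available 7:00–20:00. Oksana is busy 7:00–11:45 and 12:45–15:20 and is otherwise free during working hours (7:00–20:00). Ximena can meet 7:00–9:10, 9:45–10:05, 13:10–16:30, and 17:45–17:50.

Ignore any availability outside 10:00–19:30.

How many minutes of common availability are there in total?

70 minutes

Dana free within 07:00–20:00: 07:00–09:05, 12:50–13:30, 13:55–16:25, 17:40–20:00.
Oksana free within 07:00–20:00: 11:45–12:45, 15:20–20:00.
Dana ∩ Oksana: 15:20–16:25, 17:40–20:00.
Dana ∩ Oksana ∩ Ximena: 15:20–16:25, 17:45–17:50.
Restricted to 10:00–19:30: 15:20–16:25, 17:45–17:50.
Total common minutes: 65 + 5 = 70.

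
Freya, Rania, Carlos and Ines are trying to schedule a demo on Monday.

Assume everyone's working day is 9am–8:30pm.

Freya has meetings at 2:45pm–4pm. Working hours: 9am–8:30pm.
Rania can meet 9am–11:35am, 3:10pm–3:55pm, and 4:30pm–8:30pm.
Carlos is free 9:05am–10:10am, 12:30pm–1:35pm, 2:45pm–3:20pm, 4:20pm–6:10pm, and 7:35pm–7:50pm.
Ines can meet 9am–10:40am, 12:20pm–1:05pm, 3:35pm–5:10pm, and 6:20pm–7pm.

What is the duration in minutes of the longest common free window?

Freya free within 09:00–20:30: 09:00–14:45, 16:00–20:30.
Freya ∩ Rania: 09:00–11:35, 16:30–20:30.
Freya ∩ Rania ∩ Carlos: 09:05–10:10, 16:30–18:10, 19:35–19:50.
Freya ∩ Rania ∩ Carlos ∩ Ines: 09:05–10:10, 16:30–17:10.
Common window lengths: 65, 40 min; longest is 65.

65 minutes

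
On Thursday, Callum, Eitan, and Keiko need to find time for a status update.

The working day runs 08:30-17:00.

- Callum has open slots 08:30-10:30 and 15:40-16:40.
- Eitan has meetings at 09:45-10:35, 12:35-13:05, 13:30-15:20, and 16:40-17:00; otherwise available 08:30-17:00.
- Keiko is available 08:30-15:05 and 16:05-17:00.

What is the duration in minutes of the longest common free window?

75 minutes

Eitan free within 08:30–17:00: 08:30–09:45, 10:35–12:35, 13:05–13:30, 15:20–16:40.
Callum ∩ Eitan: 08:30–09:45, 15:40–16:40.
Callum ∩ Eitan ∩ Keiko: 08:30–09:45, 16:05–16:40.
Common window lengths: 75, 35 min; longest is 75.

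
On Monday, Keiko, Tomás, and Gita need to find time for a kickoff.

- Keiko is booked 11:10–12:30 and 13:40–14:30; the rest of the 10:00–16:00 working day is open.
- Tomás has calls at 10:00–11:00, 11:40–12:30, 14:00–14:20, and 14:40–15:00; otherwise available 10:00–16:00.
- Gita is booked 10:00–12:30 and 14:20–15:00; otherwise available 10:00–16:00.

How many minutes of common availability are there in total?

130 minutes

Keiko free within 10:00–16:00: 10:00–11:10, 12:30–13:40, 14:30–16:00.
Tomás free within 10:00–16:00: 11:00–11:40, 12:30–14:00, 14:20–14:40, 15:00–16:00.
Gita free within 10:00–16:00: 12:30–14:20, 15:00–16:00.
Keiko ∩ Tomás: 11:00–11:10, 12:30–13:40, 14:30–14:40, 15:00–16:00.
Keiko ∩ Tomás ∩ Gita: 12:30–13:40, 15:00–16:00.
Total common minutes: 70 + 60 = 130.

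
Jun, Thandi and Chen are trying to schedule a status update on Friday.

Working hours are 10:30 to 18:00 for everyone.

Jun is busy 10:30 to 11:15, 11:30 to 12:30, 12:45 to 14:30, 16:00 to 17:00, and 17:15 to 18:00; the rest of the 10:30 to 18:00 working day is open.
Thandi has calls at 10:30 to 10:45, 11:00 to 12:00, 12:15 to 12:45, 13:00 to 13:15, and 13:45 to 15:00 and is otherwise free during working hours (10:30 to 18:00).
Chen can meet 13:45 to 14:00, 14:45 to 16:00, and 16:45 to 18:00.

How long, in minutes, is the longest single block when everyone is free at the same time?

60 minutes

Jun free within 10:30–18:00: 11:15–11:30, 12:30–12:45, 14:30–16:00, 17:00–17:15.
Thandi free within 10:30–18:00: 10:45–11:00, 12:00–12:15, 12:45–13:00, 13:15–13:45, 15:00–18:00.
Jun ∩ Thandi: 15:00–16:00, 17:00–17:15.
Jun ∩ Thandi ∩ Chen: 15:00–16:00, 17:00–17:15.
Common window lengths: 60, 15 min; longest is 60.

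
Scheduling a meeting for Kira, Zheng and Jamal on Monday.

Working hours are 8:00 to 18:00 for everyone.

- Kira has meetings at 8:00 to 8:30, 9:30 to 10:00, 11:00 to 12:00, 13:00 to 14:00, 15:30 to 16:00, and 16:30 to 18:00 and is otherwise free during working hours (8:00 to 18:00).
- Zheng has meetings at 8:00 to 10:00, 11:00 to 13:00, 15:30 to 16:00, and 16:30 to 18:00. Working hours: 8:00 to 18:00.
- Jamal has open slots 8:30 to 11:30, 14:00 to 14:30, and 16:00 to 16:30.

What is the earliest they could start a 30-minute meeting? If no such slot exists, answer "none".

10:00

Kira free within 08:00–18:00: 08:30–09:30, 10:00–11:00, 12:00–13:00, 14:00–15:30, 16:00–16:30.
Zheng free within 08:00–18:00: 10:00–11:00, 13:00–15:30, 16:00–16:30.
Kira ∩ Zheng: 10:00–11:00, 14:00–15:30, 16:00–16:30.
Kira ∩ Zheng ∩ Jamal: 10:00–11:00, 14:00–14:30, 16:00–16:30.
Windows ≥ 30 min: 10:00–11:00, 14:00–14:30, 16:00–16:30.
Earliest such window starts at 10:00.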